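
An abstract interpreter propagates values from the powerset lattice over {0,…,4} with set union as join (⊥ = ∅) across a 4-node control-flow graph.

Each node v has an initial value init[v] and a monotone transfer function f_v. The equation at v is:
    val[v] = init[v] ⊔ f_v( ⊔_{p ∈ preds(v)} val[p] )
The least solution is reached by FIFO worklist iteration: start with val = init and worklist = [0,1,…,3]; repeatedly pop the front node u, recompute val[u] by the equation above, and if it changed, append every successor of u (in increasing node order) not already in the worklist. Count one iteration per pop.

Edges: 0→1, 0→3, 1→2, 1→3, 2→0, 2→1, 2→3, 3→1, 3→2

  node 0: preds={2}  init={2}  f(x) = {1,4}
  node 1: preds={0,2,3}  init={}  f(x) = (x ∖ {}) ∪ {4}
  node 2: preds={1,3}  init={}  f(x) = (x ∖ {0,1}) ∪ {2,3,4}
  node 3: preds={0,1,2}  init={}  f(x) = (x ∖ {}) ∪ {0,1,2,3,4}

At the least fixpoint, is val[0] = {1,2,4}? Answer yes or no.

yes

Iteration log — 8 steps:
  step 1. node 0  ⊔preds={}  new={1,2,4}  old={2}  +wl: 
  step 2. node 1  ⊔preds={1,2,4}  new={1,2,4}  old={}  +wl: 
  step 3. node 2  ⊔preds={1,2,4}  new={2,3,4}  old={}  +wl: 0,1
  step 4. node 3  ⊔preds={1,2,3,4}  new={0,1,2,3,4}  old={}  +wl: 2
  step 5. node 0  ⊔preds={2,3,4}  new={1,2,4}  stable
  step 6. node 1  ⊔preds={0,1,2,3,4}  new={0,1,2,3,4}  old={1,2,4}  +wl: 3
  step 7. node 2  ⊔preds={0,1,2,3,4}  new={2,3,4}  stable
  step 8. node 3  ⊔preds={0,1,2,3,4}  new={0,1,2,3,4}  stable

Least fixpoint reached:
  node 0: {1,2,4}
  node 1: {0,1,2,3,4}
  node 2: {2,3,4}
  node 3: {0,1,2,3,4}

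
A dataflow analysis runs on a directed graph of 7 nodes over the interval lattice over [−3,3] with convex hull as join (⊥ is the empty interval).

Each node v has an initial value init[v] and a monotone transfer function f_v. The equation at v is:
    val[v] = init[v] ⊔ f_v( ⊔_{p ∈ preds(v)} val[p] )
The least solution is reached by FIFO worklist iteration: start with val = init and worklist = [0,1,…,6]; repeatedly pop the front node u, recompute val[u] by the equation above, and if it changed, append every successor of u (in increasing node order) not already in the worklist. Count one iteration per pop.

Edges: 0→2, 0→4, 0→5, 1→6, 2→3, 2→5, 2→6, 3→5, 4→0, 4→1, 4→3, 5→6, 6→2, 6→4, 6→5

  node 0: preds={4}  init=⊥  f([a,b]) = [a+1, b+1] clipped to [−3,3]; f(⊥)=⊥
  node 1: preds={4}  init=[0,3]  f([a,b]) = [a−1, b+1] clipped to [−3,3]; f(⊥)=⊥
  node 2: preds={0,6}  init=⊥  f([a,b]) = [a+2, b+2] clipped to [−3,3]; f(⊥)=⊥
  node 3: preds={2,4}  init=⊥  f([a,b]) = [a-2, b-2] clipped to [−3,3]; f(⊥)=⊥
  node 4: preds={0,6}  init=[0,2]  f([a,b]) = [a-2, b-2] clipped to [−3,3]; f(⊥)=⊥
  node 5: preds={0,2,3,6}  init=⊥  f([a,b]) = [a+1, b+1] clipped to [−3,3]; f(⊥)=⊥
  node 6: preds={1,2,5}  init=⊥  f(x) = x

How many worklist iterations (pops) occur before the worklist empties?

27

Worklist (27 pops):
  #1 pop 0: in=[0,2] → [1,3] (was ⊥); enqueue []
  #2 pop 1: in=[0,2] → [-1,3] (was [0,3]); enqueue []
  #3 pop 2: in=[1,3] → [3,3] (was ⊥); enqueue []
  #4 pop 3: in=[0,3] → [-2,1] (was ⊥); enqueue []
  #5 pop 4: in=[1,3] → [-1,2] (was [0,2]); enqueue [0,1,3]
  #6 pop 5: in=[-2,3] → [-1,3] (was ⊥); enqueue []
  #7 pop 6: in=[-1,3] → [-1,3] (was ⊥); enqueue [2,4,5]
  #8 pop 0: in=[-1,2] → [0,3] (was [1,3]); enqueue []
  #9 pop 1: in=[-1,2] → [-2,3] (was [-1,3]); enqueue [6]
  #10 pop 3: in=[-1,3] → [-3,1] (was [-2,1]); enqueue []
  #11 pop 2: in=[-1,3] → [1,3] (was [3,3]); enqueue [3]
  #12 pop 4: in=[-1,3] → [-3,2] (was [-1,2]); enqueue [0,1]
  #13 pop 5: in=[-3,3] → [-2,3] (was [-1,3]); enqueue []
  #14 pop 6: in=[-2,3] → [-2,3] (was [-1,3]); enqueue [2,4,5]
  #15 pop 3: in=[-3,3] → [-3,1] (no change)
  #16 pop 0: in=[-3,2] → [-2,3] (was [0,3]); enqueue []
  #17 pop 1: in=[-3,2] → [-3,3] (was [-2,3]); enqueue [6]
  #18 pop 2: in=[-2,3] → [0,3] (was [1,3]); enqueue [3]
  #19 pop 4: in=[-2,3] → [-3,2] (no change)
  #20 pop 5: in=[-3,3] → [-2,3] (no change)
  #21 pop 6: in=[-3,3] → [-3,3] (was [-2,3]); enqueue [2,4,5]
  #22 pop 3: in=[-3,3] → [-3,1] (no change)
  #23 pop 2: in=[-3,3] → [-1,3] (was [0,3]); enqueue [3,6]
  #24 pop 4: in=[-3,3] → [-3,2] (no change)
  #25 pop 5: in=[-3,3] → [-2,3] (no change)
  #26 pop 3: in=[-3,3] → [-3,1] (no change)
  #27 pop 6: in=[-3,3] → [-3,3] (no change)

Fixpoint:
  val[0] = [-2,3]
  val[1] = [-3,3]
  val[2] = [-1,3]
  val[3] = [-3,1]
  val[4] = [-3,2]
  val[5] = [-2,3]
  val[6] = [-3,3]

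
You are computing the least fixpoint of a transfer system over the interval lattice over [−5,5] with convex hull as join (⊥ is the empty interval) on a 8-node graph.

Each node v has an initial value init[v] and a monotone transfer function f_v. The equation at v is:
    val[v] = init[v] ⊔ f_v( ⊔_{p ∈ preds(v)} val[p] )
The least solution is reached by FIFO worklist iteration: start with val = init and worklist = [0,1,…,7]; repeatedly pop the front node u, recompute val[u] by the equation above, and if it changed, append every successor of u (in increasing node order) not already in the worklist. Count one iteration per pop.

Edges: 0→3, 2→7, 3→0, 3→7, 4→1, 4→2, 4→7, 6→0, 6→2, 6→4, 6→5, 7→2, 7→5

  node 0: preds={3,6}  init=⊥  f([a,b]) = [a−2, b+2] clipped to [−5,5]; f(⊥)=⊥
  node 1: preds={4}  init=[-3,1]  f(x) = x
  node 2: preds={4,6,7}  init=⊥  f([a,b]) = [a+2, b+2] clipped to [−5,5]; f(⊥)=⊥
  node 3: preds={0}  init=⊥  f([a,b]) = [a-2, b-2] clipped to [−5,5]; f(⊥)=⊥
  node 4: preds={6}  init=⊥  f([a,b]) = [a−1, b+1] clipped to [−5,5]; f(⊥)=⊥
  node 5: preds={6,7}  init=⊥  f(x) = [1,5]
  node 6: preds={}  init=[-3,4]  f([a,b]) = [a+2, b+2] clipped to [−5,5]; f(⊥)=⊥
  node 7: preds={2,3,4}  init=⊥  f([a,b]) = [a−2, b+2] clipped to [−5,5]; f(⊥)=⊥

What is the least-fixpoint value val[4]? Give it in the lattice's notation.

[-4,5]

Trace (13 dequeues):
  [1] u=0 | in [-3,4] | out [-5,5] | prev ⊥ | push {}
  [2] u=1 | in ⊥ | out [-3,1] | ==
  [3] u=2 | in [-3,4] | out [-1,5] | prev ⊥ | push {}
  [4] u=3 | in [-5,5] | out [-5,3] | prev ⊥ | push {0}
  [5] u=4 | in [-3,4] | out [-4,5] | prev ⊥ | push {1,2}
  [6] u=5 | in [-3,4] | out [1,5] | prev ⊥ | push {}
  [7] u=6 | in ⊥ | out [-3,4] | ==
  [8] u=7 | in [-5,5] | out [-5,5] | prev ⊥ | push {5}
  [9] u=0 | in [-5,4] | out [-5,5] | ==
  [10] u=1 | in [-4,5] | out [-4,5] | prev [-3,1] | push {}
  [11] u=2 | in [-5,5] | out [-3,5] | prev [-1,5] | push {7}
  [12] u=5 | in [-5,5] | out [1,5] | ==
  [13] u=7 | in [-5,5] | out [-5,5] | ==

Converged values:
  [0] [-5,5]
  [1] [-4,5]
  [2] [-3,5]
  [3] [-5,3]
  [4] [-4,5]
  [5] [1,5]
  [6] [-3,4]
  [7] [-5,5]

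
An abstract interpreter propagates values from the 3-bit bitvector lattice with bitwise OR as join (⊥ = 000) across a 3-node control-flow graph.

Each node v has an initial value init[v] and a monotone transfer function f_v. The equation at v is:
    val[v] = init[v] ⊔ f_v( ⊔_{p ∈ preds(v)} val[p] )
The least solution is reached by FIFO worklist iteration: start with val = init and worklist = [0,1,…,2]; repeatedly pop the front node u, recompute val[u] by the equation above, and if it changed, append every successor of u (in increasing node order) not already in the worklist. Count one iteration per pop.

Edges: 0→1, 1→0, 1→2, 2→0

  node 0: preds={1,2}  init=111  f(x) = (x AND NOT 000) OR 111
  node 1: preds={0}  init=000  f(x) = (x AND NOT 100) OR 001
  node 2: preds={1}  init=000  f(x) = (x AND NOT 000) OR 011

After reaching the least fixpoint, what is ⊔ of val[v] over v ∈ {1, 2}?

Worklist (4 pops):
  #1 pop 0: in=000 → 111 (no change)
  #2 pop 1: in=111 → 011 (was 000); enqueue [0]
  #3 pop 2: in=011 → 011 (was 000); enqueue []
  #4 pop 0: in=011 → 111 (no change)

Fixpoint:
  val[0] = 111
  val[1] = 011
  val[2] = 011

011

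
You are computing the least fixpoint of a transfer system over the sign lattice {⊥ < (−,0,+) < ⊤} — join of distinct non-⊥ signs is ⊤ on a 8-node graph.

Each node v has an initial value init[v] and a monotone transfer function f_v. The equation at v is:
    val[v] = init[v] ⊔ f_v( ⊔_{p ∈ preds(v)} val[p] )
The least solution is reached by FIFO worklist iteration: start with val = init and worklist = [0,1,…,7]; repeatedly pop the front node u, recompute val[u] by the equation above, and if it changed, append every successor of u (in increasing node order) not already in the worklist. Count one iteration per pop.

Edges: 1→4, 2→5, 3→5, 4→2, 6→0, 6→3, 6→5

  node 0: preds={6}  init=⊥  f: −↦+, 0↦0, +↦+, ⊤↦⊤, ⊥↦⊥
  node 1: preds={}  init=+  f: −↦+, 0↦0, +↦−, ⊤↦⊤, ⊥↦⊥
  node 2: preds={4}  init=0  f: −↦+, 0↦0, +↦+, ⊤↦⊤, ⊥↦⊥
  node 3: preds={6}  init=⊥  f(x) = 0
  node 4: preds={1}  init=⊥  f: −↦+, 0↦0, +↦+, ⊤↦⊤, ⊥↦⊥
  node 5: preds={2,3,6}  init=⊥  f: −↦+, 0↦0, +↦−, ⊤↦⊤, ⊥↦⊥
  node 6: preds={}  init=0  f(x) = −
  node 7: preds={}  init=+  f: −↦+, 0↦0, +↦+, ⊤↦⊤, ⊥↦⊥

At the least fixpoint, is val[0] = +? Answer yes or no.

no

Iteration log — 12 steps:
  step 1. node 0  ⊔preds=0  new=0  old=⊥  +wl: 
  step 2. node 1  ⊔preds=⊥  new=+  stable
  step 3. node 2  ⊔preds=⊥  new=0  stable
  step 4. node 3  ⊔preds=0  new=0  old=⊥  +wl: 
  step 5. node 4  ⊔preds=+  new=+  old=⊥  +wl: 2
  step 6. node 5  ⊔preds=0  new=0  old=⊥  +wl: 
  step 7. node 6  ⊔preds=⊥  new=⊤  old=0  +wl: 0,3,5
  step 8. node 7  ⊔preds=⊥  new=+  stable
  step 9. node 2  ⊔preds=+  new=⊤  old=0  +wl: 
  step 10. node 0  ⊔preds=⊤  new=⊤  old=0  +wl: 
  step 11. node 3  ⊔preds=⊤  new=0  stable
  step 12. node 5  ⊔preds=⊤  new=⊤  old=0  +wl: 

Least fixpoint reached:
  node 0: ⊤
  node 1: +
  node 2: ⊤
  node 3: 0
  node 4: +
  node 5: ⊤
  node 6: ⊤
  node 7: +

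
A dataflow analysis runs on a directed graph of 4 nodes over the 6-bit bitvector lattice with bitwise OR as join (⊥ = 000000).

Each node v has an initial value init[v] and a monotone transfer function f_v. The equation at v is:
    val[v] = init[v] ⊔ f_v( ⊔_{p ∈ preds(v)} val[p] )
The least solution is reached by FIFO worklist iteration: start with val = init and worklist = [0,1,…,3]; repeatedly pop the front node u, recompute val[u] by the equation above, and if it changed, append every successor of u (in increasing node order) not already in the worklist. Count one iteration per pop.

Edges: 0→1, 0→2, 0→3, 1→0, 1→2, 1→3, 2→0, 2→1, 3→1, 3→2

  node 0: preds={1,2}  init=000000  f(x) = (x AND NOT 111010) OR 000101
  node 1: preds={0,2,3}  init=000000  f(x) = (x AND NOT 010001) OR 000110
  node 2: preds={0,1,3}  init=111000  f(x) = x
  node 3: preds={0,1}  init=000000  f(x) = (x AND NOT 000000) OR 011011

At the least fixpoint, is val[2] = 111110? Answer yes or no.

Iteration log — 7 steps:
  step 1. node 0  ⊔preds=111000  new=000101  old=000000  +wl: 
  step 2. node 1  ⊔preds=111101  new=101110  old=000000  +wl: 0
  step 3. node 2  ⊔preds=101111  new=111111  old=111000  +wl: 1
  step 4. node 3  ⊔preds=101111  new=111111  old=000000  +wl: 2
  step 5. node 0  ⊔preds=111111  new=000101  stable
  step 6. node 1  ⊔preds=111111  new=101110  stable
  step 7. node 2  ⊔preds=111111  new=111111  stable

Least fixpoint reached:
  node 0: 000101
  node 1: 101110
  node 2: 111111
  node 3: 111111

no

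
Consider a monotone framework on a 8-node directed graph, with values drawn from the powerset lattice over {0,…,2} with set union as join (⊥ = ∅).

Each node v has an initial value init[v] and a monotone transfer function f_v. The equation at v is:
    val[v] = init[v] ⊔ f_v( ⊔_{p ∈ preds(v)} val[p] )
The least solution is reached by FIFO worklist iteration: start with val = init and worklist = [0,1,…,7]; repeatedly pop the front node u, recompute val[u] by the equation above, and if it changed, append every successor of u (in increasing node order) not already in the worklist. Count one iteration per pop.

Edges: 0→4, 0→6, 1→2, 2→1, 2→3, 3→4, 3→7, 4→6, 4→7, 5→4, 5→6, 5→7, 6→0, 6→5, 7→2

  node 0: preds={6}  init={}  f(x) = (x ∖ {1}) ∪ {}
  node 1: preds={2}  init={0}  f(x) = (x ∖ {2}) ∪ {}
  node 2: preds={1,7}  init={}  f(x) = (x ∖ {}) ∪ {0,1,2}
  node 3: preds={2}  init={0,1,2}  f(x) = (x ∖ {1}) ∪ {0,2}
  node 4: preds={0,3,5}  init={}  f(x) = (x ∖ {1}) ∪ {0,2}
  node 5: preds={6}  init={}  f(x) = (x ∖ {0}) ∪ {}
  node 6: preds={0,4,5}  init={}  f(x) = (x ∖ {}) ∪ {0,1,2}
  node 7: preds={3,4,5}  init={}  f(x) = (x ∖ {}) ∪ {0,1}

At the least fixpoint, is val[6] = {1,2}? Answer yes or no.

no

Trace (15 dequeues):
  [1] u=0 | in {} | out {} | ==
  [2] u=1 | in {} | out {0} | ==
  [3] u=2 | in {0} | out {0,1,2} | prev {} | push {1}
  [4] u=3 | in {0,1,2} | out {0,1,2} | ==
  [5] u=4 | in {0,1,2} | out {0,2} | prev {} | push {}
  [6] u=5 | in {} | out {} | ==
  [7] u=6 | in {0,2} | out {0,1,2} | prev {} | push {0,5}
  [8] u=7 | in {0,1,2} | out {0,1,2} | prev {} | push {2}
  [9] u=1 | in {0,1,2} | out {0,1} | prev {0} | push {}
  [10] u=0 | in {0,1,2} | out {0,2} | prev {} | push {4,6}
  [11] u=5 | in {0,1,2} | out {1,2} | prev {} | push {7}
  [12] u=2 | in {0,1,2} | out {0,1,2} | ==
  [13] u=4 | in {0,1,2} | out {0,2} | ==
  [14] u=6 | in {0,1,2} | out {0,1,2} | ==
  [15] u=7 | in {0,1,2} | out {0,1,2} | ==

Converged values:
  [0] {0,2}
  [1] {0,1}
  [2] {0,1,2}
  [3] {0,1,2}
  [4] {0,2}
  [5] {1,2}
  [6] {0,1,2}
  [7] {0,1,2}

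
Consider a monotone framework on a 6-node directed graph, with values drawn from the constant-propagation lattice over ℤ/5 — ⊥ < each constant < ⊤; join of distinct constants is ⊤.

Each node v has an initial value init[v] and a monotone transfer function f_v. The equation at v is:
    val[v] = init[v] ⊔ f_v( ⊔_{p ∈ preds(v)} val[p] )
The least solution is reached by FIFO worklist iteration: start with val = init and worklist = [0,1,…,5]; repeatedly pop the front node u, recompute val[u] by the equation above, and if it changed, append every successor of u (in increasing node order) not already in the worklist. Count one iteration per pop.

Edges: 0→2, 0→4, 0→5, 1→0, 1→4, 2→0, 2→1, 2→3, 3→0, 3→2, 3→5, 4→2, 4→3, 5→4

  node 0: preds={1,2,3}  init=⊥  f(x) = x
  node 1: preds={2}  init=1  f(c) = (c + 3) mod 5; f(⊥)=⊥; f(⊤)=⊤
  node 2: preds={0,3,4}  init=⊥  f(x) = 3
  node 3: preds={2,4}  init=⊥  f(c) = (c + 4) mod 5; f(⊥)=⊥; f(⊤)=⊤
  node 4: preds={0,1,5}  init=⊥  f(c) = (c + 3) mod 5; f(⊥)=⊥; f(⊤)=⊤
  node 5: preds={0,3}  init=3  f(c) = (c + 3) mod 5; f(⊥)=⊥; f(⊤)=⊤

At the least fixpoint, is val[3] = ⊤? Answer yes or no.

Worklist (14 pops):
  #1 pop 0: in=1 → 1 (was ⊥); enqueue []
  #2 pop 1: in=⊥ → 1 (no change)
  #3 pop 2: in=1 → 3 (was ⊥); enqueue [0,1]
  #4 pop 3: in=3 → 2 (was ⊥); enqueue [2]
  #5 pop 4: in=⊤ → ⊤ (was ⊥); enqueue [3]
  #6 pop 5: in=⊤ → ⊤ (was 3); enqueue [4]
  #7 pop 0: in=⊤ → ⊤ (was 1); enqueue [5]
  #8 pop 1: in=3 → 1 (no change)
  #9 pop 2: in=⊤ → 3 (no change)
  #10 pop 3: in=⊤ → ⊤ (was 2); enqueue [0,2]
  #11 pop 4: in=⊤ → ⊤ (no change)
  #12 pop 5: in=⊤ → ⊤ (no change)
  #13 pop 0: in=⊤ → ⊤ (no change)
  #14 pop 2: in=⊤ → 3 (no change)

Fixpoint:
  val[0] = ⊤
  val[1] = 1
  val[2] = 3
  val[3] = ⊤
  val[4] = ⊤
  val[5] = ⊤

yes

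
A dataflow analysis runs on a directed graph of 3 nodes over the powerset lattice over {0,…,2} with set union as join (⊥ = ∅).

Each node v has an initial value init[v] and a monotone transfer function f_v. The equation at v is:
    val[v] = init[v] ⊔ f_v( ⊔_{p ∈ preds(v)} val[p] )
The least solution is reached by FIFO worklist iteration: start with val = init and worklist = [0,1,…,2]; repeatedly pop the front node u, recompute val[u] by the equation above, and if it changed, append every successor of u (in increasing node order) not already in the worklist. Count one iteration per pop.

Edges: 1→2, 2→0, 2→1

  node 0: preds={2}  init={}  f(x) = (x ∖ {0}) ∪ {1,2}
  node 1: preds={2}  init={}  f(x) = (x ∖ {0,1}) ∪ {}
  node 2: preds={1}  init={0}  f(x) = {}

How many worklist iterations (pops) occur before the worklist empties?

Worklist (3 pops):
  #1 pop 0: in={0} → {1,2} (was {}); enqueue []
  #2 pop 1: in={0} → {} (no change)
  #3 pop 2: in={} → {0} (no change)

Fixpoint:
  val[0] = {1,2}
  val[1] = {}
  val[2] = {0}

3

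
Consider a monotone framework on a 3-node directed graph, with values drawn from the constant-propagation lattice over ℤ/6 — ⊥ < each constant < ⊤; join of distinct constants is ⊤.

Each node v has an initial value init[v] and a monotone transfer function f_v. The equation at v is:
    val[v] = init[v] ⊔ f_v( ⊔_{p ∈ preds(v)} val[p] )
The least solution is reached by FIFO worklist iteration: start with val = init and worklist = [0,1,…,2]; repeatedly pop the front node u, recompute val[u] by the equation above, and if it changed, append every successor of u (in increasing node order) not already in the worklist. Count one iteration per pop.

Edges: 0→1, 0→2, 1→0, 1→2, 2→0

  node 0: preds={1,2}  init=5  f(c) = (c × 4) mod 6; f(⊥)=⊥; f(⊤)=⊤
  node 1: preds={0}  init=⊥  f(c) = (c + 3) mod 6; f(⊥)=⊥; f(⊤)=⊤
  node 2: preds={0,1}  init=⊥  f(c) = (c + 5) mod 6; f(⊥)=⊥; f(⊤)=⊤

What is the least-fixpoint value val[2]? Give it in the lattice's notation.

⊤

Iteration log — 7 steps:
  step 1. node 0  ⊔preds=⊥  new=5  stable
  step 2. node 1  ⊔preds=5  new=2  old=⊥  +wl: 0
  step 3. node 2  ⊔preds=⊤  new=⊤  old=⊥  +wl: 
  step 4. node 0  ⊔preds=⊤  new=⊤  old=5  +wl: 1,2
  step 5. node 1  ⊔preds=⊤  new=⊤  old=2  +wl: 0
  step 6. node 2  ⊔preds=⊤  new=⊤  stable
  step 7. node 0  ⊔preds=⊤  new=⊤  stable

Least fixpoint reached:
  node 0: ⊤
  node 1: ⊤
  node 2: ⊤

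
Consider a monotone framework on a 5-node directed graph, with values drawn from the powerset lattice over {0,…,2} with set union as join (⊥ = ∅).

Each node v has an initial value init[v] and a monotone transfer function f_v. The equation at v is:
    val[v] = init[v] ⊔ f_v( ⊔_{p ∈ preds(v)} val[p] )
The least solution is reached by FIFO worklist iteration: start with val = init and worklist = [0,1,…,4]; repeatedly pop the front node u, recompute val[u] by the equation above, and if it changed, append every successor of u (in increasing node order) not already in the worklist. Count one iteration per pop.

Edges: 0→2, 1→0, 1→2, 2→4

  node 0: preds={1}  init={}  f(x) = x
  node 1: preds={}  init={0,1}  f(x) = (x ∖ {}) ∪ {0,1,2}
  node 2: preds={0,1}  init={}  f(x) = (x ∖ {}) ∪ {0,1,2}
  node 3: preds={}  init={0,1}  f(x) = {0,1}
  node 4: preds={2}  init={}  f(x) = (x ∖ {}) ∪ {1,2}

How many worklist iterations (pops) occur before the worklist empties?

Trace (7 dequeues):
  [1] u=0 | in {0,1} | out {0,1} | prev {} | push {}
  [2] u=1 | in {} | out {0,1,2} | prev {0,1} | push {0}
  [3] u=2 | in {0,1,2} | out {0,1,2} | prev {} | push {}
  [4] u=3 | in {} | out {0,1} | ==
  [5] u=4 | in {0,1,2} | out {0,1,2} | prev {} | push {}
  [6] u=0 | in {0,1,2} | out {0,1,2} | prev {0,1} | push {2}
  [7] u=2 | in {0,1,2} | out {0,1,2} | ==

Converged values:
  [0] {0,1,2}
  [1] {0,1,2}
  [2] {0,1,2}
  [3] {0,1}
  [4] {0,1,2}

7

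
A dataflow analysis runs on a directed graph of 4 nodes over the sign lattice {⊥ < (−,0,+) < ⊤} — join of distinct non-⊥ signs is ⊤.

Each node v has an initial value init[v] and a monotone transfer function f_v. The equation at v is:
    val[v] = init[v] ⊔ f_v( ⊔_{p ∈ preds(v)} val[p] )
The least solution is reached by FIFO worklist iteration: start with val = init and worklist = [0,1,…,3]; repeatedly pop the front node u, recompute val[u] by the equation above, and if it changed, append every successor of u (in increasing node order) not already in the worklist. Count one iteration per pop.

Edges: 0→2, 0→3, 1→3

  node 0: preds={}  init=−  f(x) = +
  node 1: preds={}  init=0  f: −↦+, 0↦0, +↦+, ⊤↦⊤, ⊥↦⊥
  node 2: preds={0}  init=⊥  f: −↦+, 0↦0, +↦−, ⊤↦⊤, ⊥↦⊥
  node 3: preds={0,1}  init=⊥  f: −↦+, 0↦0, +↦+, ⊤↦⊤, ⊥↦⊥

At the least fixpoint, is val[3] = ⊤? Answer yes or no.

Iteration log — 4 steps:
  step 1. node 0  ⊔preds=⊥  new=⊤  old=−  +wl: 
  step 2. node 1  ⊔preds=⊥  new=0  stable
  step 3. node 2  ⊔preds=⊤  new=⊤  old=⊥  +wl: 
  step 4. node 3  ⊔preds=⊤  new=⊤  old=⊥  +wl: 

Least fixpoint reached:
  node 0: ⊤
  node 1: 0
  node 2: ⊤
  node 3: ⊤

yes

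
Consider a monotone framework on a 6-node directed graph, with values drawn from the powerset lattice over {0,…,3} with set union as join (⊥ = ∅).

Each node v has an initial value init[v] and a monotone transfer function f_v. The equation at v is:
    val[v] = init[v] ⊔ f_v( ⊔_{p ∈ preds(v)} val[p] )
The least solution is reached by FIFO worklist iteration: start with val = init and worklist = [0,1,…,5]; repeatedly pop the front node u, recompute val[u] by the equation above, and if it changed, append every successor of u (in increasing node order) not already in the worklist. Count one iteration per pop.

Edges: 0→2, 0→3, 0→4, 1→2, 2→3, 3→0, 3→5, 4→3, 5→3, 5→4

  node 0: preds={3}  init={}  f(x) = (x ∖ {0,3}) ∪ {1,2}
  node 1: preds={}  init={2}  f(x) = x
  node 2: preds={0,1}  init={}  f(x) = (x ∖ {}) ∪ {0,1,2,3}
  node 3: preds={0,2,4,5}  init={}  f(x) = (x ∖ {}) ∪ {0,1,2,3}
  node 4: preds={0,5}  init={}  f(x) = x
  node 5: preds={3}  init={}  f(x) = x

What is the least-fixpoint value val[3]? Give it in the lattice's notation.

{0,1,2,3}

Worklist (10 pops):
  #1 pop 0: in={} → {1,2} (was {}); enqueue []
  #2 pop 1: in={} → {2} (no change)
  #3 pop 2: in={1,2} → {0,1,2,3} (was {}); enqueue []
  #4 pop 3: in={0,1,2,3} → {0,1,2,3} (was {}); enqueue [0]
  #5 pop 4: in={1,2} → {1,2} (was {}); enqueue [3]
  #6 pop 5: in={0,1,2,3} → {0,1,2,3} (was {}); enqueue [4]
  #7 pop 0: in={0,1,2,3} → {1,2} (no change)
  #8 pop 3: in={0,1,2,3} → {0,1,2,3} (no change)
  #9 pop 4: in={0,1,2,3} → {0,1,2,3} (was {1,2}); enqueue [3]
  #10 pop 3: in={0,1,2,3} → {0,1,2,3} (no change)

Fixpoint:
  val[0] = {1,2}
  val[1] = {2}
  val[2] = {0,1,2,3}
  val[3] = {0,1,2,3}
  val[4] = {0,1,2,3}
  val[5] = {0,1,2,3}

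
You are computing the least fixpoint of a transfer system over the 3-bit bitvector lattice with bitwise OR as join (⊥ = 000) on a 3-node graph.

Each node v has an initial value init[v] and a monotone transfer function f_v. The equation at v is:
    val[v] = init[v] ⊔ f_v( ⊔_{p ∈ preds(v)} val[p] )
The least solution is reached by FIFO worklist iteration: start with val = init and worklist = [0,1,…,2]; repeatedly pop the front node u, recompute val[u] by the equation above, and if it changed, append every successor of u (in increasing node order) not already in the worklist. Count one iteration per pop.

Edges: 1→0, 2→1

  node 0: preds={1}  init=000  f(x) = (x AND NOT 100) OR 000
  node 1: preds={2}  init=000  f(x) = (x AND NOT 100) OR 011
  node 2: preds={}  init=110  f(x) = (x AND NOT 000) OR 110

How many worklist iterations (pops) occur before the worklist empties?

Worklist (4 pops):
  #1 pop 0: in=000 → 000 (no change)
  #2 pop 1: in=110 → 011 (was 000); enqueue [0]
  #3 pop 2: in=000 → 110 (no change)
  #4 pop 0: in=011 → 011 (was 000); enqueue []

Fixpoint:
  val[0] = 011
  val[1] = 011
  val[2] = 110

4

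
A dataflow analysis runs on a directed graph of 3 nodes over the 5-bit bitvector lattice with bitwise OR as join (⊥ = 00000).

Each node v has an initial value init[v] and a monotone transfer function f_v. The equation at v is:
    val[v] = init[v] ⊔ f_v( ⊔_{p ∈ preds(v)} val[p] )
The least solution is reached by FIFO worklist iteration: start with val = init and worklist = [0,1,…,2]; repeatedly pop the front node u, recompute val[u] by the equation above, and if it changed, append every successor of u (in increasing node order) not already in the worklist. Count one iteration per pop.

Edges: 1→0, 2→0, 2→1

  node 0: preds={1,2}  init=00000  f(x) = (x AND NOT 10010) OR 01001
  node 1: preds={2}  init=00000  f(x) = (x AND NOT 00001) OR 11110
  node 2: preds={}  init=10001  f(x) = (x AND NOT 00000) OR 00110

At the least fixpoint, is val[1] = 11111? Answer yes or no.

no

Worklist (5 pops):
  #1 pop 0: in=10001 → 01001 (was 00000); enqueue []
  #2 pop 1: in=10001 → 11110 (was 00000); enqueue [0]
  #3 pop 2: in=00000 → 10111 (was 10001); enqueue [1]
  #4 pop 0: in=11111 → 01101 (was 01001); enqueue []
  #5 pop 1: in=10111 → 11110 (no change)

Fixpoint:
  val[0] = 01101
  val[1] = 11110
  val[2] = 10111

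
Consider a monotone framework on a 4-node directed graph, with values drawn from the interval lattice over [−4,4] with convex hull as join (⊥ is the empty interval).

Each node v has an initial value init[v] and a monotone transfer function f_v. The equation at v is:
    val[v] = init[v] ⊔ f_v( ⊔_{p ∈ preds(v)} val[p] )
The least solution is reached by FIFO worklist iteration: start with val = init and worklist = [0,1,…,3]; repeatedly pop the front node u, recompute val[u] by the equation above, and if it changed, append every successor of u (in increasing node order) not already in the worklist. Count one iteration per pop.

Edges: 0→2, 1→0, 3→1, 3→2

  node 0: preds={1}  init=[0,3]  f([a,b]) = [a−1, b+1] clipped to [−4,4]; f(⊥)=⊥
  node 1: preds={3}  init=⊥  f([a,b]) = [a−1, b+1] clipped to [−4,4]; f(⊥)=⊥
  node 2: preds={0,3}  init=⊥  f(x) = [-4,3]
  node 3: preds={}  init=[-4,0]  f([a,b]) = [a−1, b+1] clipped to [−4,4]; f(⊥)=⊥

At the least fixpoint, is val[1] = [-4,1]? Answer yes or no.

yes

Trace (6 dequeues):
  [1] u=0 | in ⊥ | out [0,3] | ==
  [2] u=1 | in [-4,0] | out [-4,1] | prev ⊥ | push {0}
  [3] u=2 | in [-4,3] | out [-4,3] | prev ⊥ | push {}
  [4] u=3 | in ⊥ | out [-4,0] | ==
  [5] u=0 | in [-4,1] | out [-4,3] | prev [0,3] | push {2}
  [6] u=2 | in [-4,3] | out [-4,3] | ==

Converged values:
  [0] [-4,3]
  [1] [-4,1]
  [2] [-4,3]
  [3] [-4,0]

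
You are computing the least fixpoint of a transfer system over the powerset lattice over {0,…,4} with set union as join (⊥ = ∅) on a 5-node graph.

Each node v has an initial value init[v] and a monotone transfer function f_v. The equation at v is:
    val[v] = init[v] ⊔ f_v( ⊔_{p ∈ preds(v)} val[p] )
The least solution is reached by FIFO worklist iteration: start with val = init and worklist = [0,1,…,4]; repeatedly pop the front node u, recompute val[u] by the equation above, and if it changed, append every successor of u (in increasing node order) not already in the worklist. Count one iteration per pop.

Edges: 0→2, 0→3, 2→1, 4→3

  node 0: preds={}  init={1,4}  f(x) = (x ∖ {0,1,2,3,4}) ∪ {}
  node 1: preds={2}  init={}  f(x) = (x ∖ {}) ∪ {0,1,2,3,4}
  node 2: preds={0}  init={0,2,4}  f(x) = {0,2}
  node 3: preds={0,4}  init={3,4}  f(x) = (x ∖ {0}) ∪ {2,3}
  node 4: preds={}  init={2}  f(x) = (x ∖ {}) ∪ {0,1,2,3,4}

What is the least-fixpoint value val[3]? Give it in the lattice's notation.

Worklist (6 pops):
  #1 pop 0: in={} → {1,4} (no change)
  #2 pop 1: in={0,2,4} → {0,1,2,3,4} (was {}); enqueue []
  #3 pop 2: in={1,4} → {0,2,4} (no change)
  #4 pop 3: in={1,2,4} → {1,2,3,4} (was {3,4}); enqueue []
  #5 pop 4: in={} → {0,1,2,3,4} (was {2}); enqueue [3]
  #6 pop 3: in={0,1,2,3,4} → {1,2,3,4} (no change)

Fixpoint:
  val[0] = {1,4}
  val[1] = {0,1,2,3,4}
  val[2] = {0,2,4}
  val[3] = {1,2,3,4}
  val[4] = {0,1,2,3,4}

{1,2,3,4}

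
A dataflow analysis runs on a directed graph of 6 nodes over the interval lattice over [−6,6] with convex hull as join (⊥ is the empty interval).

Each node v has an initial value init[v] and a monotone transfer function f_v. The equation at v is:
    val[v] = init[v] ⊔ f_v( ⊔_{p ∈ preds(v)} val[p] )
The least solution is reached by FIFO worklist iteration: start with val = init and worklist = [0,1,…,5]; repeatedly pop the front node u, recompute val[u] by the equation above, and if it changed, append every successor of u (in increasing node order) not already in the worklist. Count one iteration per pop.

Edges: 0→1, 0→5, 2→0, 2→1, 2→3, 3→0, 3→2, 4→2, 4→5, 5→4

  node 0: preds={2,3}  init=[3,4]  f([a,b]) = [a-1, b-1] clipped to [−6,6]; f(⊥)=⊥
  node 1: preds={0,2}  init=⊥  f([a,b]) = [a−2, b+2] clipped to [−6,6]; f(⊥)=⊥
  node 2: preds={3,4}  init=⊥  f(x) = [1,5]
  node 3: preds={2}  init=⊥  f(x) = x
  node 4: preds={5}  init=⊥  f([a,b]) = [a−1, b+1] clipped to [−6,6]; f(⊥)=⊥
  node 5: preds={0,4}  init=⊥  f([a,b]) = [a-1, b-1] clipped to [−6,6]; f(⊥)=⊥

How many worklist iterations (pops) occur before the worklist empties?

22

Iteration log — 22 steps:
  step 1. node 0  ⊔preds=⊥  new=[3,4]  stable
  step 2. node 1  ⊔preds=[3,4]  new=[1,6]  old=⊥  +wl: 
  step 3. node 2  ⊔preds=⊥  new=[1,5]  old=⊥  +wl: 0,1
  step 4. node 3  ⊔preds=[1,5]  new=[1,5]  old=⊥  +wl: 2
  step 5. node 4  ⊔preds=⊥  new=⊥  stable
  step 6. node 5  ⊔preds=[3,4]  new=[2,3]  old=⊥  +wl: 4
  step 7. node 0  ⊔preds=[1,5]  new=[0,4]  old=[3,4]  +wl: 5
  step 8. node 1  ⊔preds=[0,5]  new=[-2,6]  old=[1,6]  +wl: 
  step 9. node 2  ⊔preds=[1,5]  new=[1,5]  stable
  step 10. node 4  ⊔preds=[2,3]  new=[1,4]  old=⊥  +wl: 2
  step 11. node 5  ⊔preds=[0,4]  new=[-1,3]  old=[2,3]  +wl: 4
  step 12. node 2  ⊔preds=[1,5]  new=[1,5]  stable
  step 13. node 4  ⊔preds=[-1,3]  new=[-2,4]  old=[1,4]  +wl: 2,5
  step 14. node 2  ⊔preds=[-2,5]  new=[1,5]  stable
  step 15. node 5  ⊔preds=[-2,4]  new=[-3,3]  old=[-1,3]  +wl: 4
  step 16. node 4  ⊔preds=[-3,3]  new=[-4,4]  old=[-2,4]  +wl: 2,5
  step 17. node 2  ⊔preds=[-4,5]  new=[1,5]  stable
  step 18. node 5  ⊔preds=[-4,4]  new=[-5,3]  old=[-3,3]  +wl: 4
  step 19. node 4  ⊔preds=[-5,3]  new=[-6,4]  old=[-4,4]  +wl: 2,5
  step 20. node 2  ⊔preds=[-6,5]  new=[1,5]  stable
  step 21. node 5  ⊔preds=[-6,4]  new=[-6,3]  old=[-5,3]  +wl: 4
  step 22. node 4  ⊔preds=[-6,3]  new=[-6,4]  stable

Least fixpoint reached:
  node 0: [0,4]
  node 1: [-2,6]
  node 2: [1,5]
  node 3: [1,5]
  node 4: [-6,4]
  node 5: [-6,3]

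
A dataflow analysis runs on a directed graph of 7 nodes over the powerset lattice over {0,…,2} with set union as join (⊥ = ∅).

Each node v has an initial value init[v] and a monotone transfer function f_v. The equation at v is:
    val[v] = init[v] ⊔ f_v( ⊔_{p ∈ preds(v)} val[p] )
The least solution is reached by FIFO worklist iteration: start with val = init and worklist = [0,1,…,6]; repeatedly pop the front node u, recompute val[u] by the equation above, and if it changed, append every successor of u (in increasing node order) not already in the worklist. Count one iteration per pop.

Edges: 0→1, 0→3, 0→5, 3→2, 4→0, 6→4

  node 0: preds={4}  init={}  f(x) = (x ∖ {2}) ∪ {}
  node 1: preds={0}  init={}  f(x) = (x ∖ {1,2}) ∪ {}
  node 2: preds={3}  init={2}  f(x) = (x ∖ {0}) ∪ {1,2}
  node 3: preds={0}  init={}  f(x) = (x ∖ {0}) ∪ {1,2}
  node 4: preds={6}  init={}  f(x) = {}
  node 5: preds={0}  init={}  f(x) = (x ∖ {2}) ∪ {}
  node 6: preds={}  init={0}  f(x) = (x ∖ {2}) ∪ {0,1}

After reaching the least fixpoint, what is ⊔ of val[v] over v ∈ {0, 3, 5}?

Iteration log — 9 steps:
  step 1. node 0  ⊔preds={}  new={}  stable
  step 2. node 1  ⊔preds={}  new={}  stable
  step 3. node 2  ⊔preds={}  new={1,2}  old={2}  +wl: 
  step 4. node 3  ⊔preds={}  new={1,2}  old={}  +wl: 2
  step 5. node 4  ⊔preds={0}  new={}  stable
  step 6. node 5  ⊔preds={}  new={}  stable
  step 7. node 6  ⊔preds={}  new={0,1}  old={0}  +wl: 4
  step 8. node 2  ⊔preds={1,2}  new={1,2}  stable
  step 9. node 4  ⊔preds={0,1}  new={}  stable

Least fixpoint reached:
  node 0: {}
  node 1: {}
  node 2: {1,2}
  node 3: {1,2}
  node 4: {}
  node 5: {}
  node 6: {0,1}

{1,2}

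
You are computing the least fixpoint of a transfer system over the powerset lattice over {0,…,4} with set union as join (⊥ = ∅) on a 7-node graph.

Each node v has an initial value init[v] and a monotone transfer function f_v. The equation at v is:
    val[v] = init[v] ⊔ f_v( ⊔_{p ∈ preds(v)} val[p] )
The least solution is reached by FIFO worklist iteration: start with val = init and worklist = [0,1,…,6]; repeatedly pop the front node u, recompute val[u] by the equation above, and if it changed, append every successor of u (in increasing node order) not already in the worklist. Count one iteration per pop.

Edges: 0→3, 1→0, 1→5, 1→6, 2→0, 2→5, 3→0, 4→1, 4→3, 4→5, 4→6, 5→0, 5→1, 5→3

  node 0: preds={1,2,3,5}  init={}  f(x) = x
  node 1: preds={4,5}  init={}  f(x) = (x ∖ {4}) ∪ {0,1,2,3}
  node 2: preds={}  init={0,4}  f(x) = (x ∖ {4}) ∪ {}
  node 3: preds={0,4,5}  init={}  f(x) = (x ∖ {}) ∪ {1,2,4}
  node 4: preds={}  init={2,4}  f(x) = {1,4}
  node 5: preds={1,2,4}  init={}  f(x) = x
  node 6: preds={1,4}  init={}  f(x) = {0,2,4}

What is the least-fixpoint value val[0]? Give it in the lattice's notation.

{0,1,2,3,4}

Trace (11 dequeues):
  [1] u=0 | in {0,4} | out {0,4} | prev {} | push {}
  [2] u=1 | in {2,4} | out {0,1,2,3} | prev {} | push {0}
  [3] u=2 | in {} | out {0,4} | ==
  [4] u=3 | in {0,2,4} | out {0,1,2,4} | prev {} | push {}
  [5] u=4 | in {} | out {1,2,4} | prev {2,4} | push {1,3}
  [6] u=5 | in {0,1,2,3,4} | out {0,1,2,3,4} | prev {} | push {}
  [7] u=6 | in {0,1,2,3,4} | out {0,2,4} | prev {} | push {}
  [8] u=0 | in {0,1,2,3,4} | out {0,1,2,3,4} | prev {0,4} | push {}
  [9] u=1 | in {0,1,2,3,4} | out {0,1,2,3} | ==
  [10] u=3 | in {0,1,2,3,4} | out {0,1,2,3,4} | prev {0,1,2,4} | push {0}
  [11] u=0 | in {0,1,2,3,4} | out {0,1,2,3,4} | ==

Converged values:
  [0] {0,1,2,3,4}
  [1] {0,1,2,3}
  [2] {0,4}
  [3] {0,1,2,3,4}
  [4] {1,2,4}
  [5] {0,1,2,3,4}
  [6] {0,2,4}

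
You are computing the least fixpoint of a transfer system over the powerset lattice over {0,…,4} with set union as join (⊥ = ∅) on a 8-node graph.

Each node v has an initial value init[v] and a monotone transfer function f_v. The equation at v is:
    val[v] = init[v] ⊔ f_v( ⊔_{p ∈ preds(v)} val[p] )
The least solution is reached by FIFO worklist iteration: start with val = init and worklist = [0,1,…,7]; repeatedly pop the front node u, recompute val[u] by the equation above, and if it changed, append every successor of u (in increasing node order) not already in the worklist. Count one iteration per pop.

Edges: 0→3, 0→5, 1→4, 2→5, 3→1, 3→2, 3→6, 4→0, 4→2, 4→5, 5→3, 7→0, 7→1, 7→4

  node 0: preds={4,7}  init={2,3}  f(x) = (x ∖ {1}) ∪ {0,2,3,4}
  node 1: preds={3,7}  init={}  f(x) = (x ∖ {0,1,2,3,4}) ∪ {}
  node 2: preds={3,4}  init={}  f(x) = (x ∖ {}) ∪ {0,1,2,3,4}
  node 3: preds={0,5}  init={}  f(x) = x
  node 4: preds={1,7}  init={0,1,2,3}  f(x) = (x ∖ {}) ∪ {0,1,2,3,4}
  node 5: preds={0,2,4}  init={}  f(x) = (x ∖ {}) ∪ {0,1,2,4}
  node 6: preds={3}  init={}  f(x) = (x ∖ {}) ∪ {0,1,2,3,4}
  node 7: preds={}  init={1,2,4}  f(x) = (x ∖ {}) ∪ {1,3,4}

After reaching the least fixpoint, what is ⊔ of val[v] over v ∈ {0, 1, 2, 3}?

Iteration log — 16 steps:
  step 1. node 0  ⊔preds={0,1,2,3,4}  new={0,2,3,4}  old={2,3}  +wl: 
  step 2. node 1  ⊔preds={1,2,4}  new={}  stable
  step 3. node 2  ⊔preds={0,1,2,3}  new={0,1,2,3,4}  old={}  +wl: 
  step 4. node 3  ⊔preds={0,2,3,4}  new={0,2,3,4}  old={}  +wl: 1,2
  step 5. node 4  ⊔preds={1,2,4}  new={0,1,2,3,4}  old={0,1,2,3}  +wl: 0
  step 6. node 5  ⊔preds={0,1,2,3,4}  new={0,1,2,3,4}  old={}  +wl: 3
  step 7. node 6  ⊔preds={0,2,3,4}  new={0,1,2,3,4}  old={}  +wl: 
  step 8. node 7  ⊔preds={}  new={1,2,3,4}  old={1,2,4}  +wl: 4
  step 9. node 1  ⊔preds={0,1,2,3,4}  new={}  stable
  step 10. node 2  ⊔preds={0,1,2,3,4}  new={0,1,2,3,4}  stable
  step 11. node 0  ⊔preds={0,1,2,3,4}  new={0,2,3,4}  stable
  step 12. node 3  ⊔preds={0,1,2,3,4}  new={0,1,2,3,4}  old={0,2,3,4}  +wl: 1,2,6
  step 13. node 4  ⊔preds={1,2,3,4}  new={0,1,2,3,4}  stable
  step 14. node 1  ⊔preds={0,1,2,3,4}  new={}  stable
  step 15. node 2  ⊔preds={0,1,2,3,4}  new={0,1,2,3,4}  stable
  step 16. node 6  ⊔preds={0,1,2,3,4}  new={0,1,2,3,4}  stable

Least fixpoint reached:
  node 0: {0,2,3,4}
  node 1: {}
  node 2: {0,1,2,3,4}
  node 3: {0,1,2,3,4}
  node 4: {0,1,2,3,4}
  node 5: {0,1,2,3,4}
  node 6: {0,1,2,3,4}
  node 7: {1,2,3,4}

{0,1,2,3,4}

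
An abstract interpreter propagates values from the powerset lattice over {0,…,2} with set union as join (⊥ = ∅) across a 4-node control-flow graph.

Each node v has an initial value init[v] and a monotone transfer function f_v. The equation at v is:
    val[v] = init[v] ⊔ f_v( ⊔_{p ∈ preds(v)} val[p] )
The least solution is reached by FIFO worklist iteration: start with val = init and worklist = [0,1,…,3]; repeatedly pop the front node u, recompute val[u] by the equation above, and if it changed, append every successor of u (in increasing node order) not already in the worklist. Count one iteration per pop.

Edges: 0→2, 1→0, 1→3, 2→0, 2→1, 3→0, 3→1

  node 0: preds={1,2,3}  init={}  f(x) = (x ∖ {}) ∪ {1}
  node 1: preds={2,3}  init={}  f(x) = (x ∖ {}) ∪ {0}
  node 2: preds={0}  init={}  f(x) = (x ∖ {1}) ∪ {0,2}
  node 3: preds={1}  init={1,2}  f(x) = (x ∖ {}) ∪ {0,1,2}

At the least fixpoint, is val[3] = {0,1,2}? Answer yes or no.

yes

Iteration log — 7 steps:
  step 1. node 0  ⊔preds={1,2}  new={1,2}  old={}  +wl: 
  step 2. node 1  ⊔preds={1,2}  new={0,1,2}  old={}  +wl: 0
  step 3. node 2  ⊔preds={1,2}  new={0,2}  old={}  +wl: 1
  step 4. node 3  ⊔preds={0,1,2}  new={0,1,2}  old={1,2}  +wl: 
  step 5. node 0  ⊔preds={0,1,2}  new={0,1,2}  old={1,2}  +wl: 2
  step 6. node 1  ⊔preds={0,1,2}  new={0,1,2}  stable
  step 7. node 2  ⊔preds={0,1,2}  new={0,2}  stable

Least fixpoint reached:
  node 0: {0,1,2}
  node 1: {0,1,2}
  node 2: {0,2}
  node 3: {0,1,2}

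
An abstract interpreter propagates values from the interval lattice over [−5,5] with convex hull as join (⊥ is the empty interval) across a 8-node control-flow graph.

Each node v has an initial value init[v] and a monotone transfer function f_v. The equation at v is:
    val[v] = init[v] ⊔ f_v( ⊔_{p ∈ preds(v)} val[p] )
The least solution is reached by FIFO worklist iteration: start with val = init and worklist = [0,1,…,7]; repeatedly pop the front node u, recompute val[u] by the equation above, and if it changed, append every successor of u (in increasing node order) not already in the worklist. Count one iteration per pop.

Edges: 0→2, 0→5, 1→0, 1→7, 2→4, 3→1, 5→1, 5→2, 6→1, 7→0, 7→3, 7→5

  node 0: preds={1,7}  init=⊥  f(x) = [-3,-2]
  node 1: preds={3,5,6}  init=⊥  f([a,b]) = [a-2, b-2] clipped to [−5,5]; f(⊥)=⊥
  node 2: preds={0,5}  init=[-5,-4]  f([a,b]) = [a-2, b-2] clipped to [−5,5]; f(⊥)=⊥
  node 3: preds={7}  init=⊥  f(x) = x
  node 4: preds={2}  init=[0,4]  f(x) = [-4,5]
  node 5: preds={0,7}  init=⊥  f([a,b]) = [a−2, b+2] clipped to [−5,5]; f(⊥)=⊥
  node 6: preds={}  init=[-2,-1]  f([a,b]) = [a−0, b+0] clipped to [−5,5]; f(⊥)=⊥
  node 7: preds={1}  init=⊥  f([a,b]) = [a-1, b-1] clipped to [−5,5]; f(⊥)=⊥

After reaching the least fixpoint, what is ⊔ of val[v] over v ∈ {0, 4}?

Worklist (21 pops):
  #1 pop 0: in=⊥ → [-3,-2] (was ⊥); enqueue []
  #2 pop 1: in=[-2,-1] → [-4,-3] (was ⊥); enqueue [0]
  #3 pop 2: in=[-3,-2] → [-5,-4] (no change)
  #4 pop 3: in=⊥ → ⊥ (no change)
  #5 pop 4: in=[-5,-4] → [-4,5] (was [0,4]); enqueue []
  #6 pop 5: in=[-3,-2] → [-5,0] (was ⊥); enqueue [1,2]
  #7 pop 6: in=⊥ → [-2,-1] (no change)
  #8 pop 7: in=[-4,-3] → [-5,-4] (was ⊥); enqueue [3,5]
  #9 pop 0: in=[-5,-3] → [-3,-2] (no change)
  #10 pop 1: in=[-5,0] → [-5,-2] (was [-4,-3]); enqueue [0,7]
  #11 pop 2: in=[-5,0] → [-5,-2] (was [-5,-4]); enqueue [4]
  #12 pop 3: in=[-5,-4] → [-5,-4] (was ⊥); enqueue [1]
  #13 pop 5: in=[-5,-2] → [-5,0] (no change)
  #14 pop 0: in=[-5,-2] → [-3,-2] (no change)
  #15 pop 7: in=[-5,-2] → [-5,-3] (was [-5,-4]); enqueue [0,3,5]
  #16 pop 4: in=[-5,-2] → [-4,5] (no change)
  #17 pop 1: in=[-5,0] → [-5,-2] (no change)
  #18 pop 0: in=[-5,-2] → [-3,-2] (no change)
  #19 pop 3: in=[-5,-3] → [-5,-3] (was [-5,-4]); enqueue [1]
  #20 pop 5: in=[-5,-2] → [-5,0] (no change)
  #21 pop 1: in=[-5,0] → [-5,-2] (no change)

Fixpoint:
  val[0] = [-3,-2]
  val[1] = [-5,-2]
  val[2] = [-5,-2]
  val[3] = [-5,-3]
  val[4] = [-4,5]
  val[5] = [-5,0]
  val[6] = [-2,-1]
  val[7] = [-5,-3]

[-4,5]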